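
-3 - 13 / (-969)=-2894 / 969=-2.99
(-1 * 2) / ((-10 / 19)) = 19 / 5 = 3.80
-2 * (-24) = 48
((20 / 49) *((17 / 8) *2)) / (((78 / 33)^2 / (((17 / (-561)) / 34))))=-55 / 198744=-0.00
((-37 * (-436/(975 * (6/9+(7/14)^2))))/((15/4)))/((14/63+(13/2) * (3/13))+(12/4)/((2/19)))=48396/303875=0.16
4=4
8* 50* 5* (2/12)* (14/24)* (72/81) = 14000/81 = 172.84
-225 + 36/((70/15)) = -1521/7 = -217.29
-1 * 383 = -383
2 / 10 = 1 / 5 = 0.20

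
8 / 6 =4 / 3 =1.33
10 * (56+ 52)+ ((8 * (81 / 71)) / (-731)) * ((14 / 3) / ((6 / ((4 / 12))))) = 56052912 / 51901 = 1080.00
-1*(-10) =10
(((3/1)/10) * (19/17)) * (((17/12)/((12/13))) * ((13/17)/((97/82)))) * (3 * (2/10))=131651/659600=0.20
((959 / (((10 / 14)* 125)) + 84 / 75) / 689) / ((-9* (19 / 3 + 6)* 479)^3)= -0.00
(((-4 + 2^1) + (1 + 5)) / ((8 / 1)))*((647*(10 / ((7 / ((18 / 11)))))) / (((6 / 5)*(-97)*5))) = -9705 / 7469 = -1.30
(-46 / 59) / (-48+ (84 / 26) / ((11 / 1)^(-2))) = -299 / 131511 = -0.00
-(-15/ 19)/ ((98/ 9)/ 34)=2295/ 931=2.47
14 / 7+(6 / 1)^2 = 38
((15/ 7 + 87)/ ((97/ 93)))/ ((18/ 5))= 16120/ 679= 23.74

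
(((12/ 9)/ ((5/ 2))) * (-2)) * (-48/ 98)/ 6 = 64/ 735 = 0.09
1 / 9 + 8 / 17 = 89 / 153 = 0.58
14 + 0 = 14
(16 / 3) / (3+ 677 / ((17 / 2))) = 272 / 4215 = 0.06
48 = 48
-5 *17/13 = -85/13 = -6.54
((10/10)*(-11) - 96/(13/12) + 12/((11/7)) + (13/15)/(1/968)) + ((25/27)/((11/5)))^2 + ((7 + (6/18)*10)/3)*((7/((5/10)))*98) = 31379390246/5733585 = 5472.91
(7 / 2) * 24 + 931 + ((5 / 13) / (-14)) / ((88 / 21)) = 2322305 / 2288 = 1014.99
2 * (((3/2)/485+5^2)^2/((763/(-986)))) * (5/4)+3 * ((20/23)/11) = -2019.43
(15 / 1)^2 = 225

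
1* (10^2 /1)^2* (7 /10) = 7000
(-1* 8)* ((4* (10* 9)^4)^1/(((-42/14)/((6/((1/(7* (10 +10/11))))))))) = 3527193600000/11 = 320653963636.36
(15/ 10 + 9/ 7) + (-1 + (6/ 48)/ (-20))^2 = 680647/ 179200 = 3.80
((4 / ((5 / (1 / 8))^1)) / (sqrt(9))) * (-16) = -8 / 15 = -0.53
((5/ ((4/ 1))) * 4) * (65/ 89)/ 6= 325/ 534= 0.61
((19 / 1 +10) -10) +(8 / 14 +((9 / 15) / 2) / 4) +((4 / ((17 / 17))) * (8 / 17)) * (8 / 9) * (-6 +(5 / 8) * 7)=725173 / 42840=16.93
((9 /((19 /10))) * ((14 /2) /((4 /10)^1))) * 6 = 9450 /19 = 497.37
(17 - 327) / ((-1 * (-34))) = -155 / 17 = -9.12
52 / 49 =1.06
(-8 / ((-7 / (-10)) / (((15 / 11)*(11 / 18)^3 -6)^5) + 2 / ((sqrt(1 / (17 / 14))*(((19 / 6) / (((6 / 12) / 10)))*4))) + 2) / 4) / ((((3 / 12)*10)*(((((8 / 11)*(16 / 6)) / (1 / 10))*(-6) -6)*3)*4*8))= 15211112908965644177781832840908823235148176836 / 446674206897556397757303759120278941229581132116669 -5718799449826418922390749628019756486662809*sqrt(238) / 595565609196741863676405012160371921639441509488892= 0.00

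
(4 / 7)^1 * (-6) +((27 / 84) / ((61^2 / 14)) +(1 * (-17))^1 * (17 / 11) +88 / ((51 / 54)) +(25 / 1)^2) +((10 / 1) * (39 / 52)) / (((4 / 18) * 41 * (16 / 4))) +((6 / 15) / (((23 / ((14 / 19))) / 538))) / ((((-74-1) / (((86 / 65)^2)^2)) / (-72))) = 2208879513712345662520459 / 3115645463922241250000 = 708.96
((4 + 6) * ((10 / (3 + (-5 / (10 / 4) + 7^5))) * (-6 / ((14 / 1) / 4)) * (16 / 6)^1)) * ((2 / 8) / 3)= -100 / 44121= -0.00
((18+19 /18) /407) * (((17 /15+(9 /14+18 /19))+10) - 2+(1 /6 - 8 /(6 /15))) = -148421 /347985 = -0.43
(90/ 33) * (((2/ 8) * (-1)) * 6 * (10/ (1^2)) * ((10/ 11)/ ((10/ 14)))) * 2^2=-25200/ 121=-208.26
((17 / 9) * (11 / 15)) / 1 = 187 / 135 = 1.39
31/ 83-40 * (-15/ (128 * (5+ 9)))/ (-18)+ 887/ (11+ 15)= 49987969/ 1450176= 34.47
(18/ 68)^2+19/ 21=23665/ 24276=0.97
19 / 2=9.50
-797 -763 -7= -1567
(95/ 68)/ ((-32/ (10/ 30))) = -95/ 6528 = -0.01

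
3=3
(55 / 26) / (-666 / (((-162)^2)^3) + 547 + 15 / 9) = 27615332455920 / 7162580410808927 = 0.00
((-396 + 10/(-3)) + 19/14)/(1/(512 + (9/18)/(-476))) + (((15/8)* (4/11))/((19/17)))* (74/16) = -425689247485/2089164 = -203760.57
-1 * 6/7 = -6/7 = -0.86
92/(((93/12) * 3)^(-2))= 49731.75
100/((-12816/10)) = -125/1602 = -0.08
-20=-20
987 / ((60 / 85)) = 5593 / 4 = 1398.25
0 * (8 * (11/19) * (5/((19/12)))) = 0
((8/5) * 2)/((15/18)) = 96/25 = 3.84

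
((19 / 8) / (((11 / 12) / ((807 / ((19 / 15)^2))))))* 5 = 2723625 / 418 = 6515.85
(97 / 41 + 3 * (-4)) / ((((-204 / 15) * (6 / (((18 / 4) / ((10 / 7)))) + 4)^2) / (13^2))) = 147194775 / 42868288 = 3.43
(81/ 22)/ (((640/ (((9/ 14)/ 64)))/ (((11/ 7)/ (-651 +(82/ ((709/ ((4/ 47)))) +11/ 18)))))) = -218632203/ 1565918526914560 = -0.00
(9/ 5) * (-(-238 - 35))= 2457/ 5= 491.40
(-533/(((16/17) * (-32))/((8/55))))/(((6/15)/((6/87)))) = 9061/20416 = 0.44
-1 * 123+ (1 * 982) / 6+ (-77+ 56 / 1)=59 / 3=19.67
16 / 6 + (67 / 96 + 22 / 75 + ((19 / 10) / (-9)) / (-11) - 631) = -627.32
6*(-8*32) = -1536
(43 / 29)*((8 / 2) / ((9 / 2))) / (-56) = -43 / 1827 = -0.02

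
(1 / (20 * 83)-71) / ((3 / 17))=-2003603 / 4980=-402.33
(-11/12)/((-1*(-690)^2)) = 11/5713200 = 0.00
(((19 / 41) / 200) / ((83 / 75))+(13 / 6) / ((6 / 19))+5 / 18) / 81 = 1749655 / 19846296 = 0.09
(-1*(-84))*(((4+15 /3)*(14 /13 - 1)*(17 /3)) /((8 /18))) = 9639 /13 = 741.46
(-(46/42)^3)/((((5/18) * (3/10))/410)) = -19953880/3087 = -6463.84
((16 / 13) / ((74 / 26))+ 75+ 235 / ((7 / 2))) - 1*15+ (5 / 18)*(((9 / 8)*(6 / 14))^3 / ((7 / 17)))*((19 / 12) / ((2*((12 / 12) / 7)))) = 13306884531 / 103964672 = 127.99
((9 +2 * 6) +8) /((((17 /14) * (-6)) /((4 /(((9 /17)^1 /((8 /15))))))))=-6496 /405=-16.04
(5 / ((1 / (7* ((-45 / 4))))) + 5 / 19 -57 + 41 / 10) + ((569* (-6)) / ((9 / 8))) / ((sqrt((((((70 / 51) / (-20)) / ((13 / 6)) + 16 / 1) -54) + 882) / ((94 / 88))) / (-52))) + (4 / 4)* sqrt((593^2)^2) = 236704* sqrt(4227509) / 86691 + 133456993 / 380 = 356816.63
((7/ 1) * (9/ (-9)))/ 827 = -7/ 827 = -0.01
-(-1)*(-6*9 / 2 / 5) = -27 / 5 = -5.40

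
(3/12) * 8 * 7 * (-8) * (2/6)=-112/3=-37.33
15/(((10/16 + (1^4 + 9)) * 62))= 12/527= 0.02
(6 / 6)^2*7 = 7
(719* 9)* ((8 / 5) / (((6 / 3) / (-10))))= -51768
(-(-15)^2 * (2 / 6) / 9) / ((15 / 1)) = -5 / 9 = -0.56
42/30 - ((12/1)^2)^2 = -103673/5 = -20734.60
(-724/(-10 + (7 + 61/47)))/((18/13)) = 110591/360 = 307.20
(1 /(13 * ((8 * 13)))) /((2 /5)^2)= 25 /5408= 0.00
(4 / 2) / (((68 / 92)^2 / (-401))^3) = -19091063827645378 / 24137569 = -790927364.21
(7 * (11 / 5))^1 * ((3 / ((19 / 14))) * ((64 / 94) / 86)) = 51744 / 191995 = 0.27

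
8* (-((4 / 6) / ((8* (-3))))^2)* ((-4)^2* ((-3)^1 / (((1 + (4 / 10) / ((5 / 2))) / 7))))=1400 / 783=1.79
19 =19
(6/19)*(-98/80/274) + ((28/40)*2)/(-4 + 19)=143563/1561800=0.09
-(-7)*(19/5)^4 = 912247/625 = 1459.60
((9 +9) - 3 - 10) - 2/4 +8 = 25/2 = 12.50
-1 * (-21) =21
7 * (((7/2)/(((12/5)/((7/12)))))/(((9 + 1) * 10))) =343/5760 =0.06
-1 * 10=-10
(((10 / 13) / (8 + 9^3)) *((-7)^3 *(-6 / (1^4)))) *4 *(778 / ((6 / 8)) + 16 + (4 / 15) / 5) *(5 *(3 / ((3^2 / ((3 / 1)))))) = 433573952 / 9581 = 45253.52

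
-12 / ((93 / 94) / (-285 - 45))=124080 / 31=4002.58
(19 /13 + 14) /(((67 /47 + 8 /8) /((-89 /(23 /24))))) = -3363132 /5681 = -592.00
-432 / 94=-4.60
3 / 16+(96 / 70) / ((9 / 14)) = 557 / 240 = 2.32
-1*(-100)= 100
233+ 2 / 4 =467 / 2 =233.50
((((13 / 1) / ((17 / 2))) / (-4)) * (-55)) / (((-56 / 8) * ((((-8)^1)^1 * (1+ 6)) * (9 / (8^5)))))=1464320 / 7497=195.32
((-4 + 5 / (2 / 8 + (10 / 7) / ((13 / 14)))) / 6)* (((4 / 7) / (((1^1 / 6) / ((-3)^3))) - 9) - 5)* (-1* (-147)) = 292432 / 93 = 3144.43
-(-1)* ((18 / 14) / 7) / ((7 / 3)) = 27 / 343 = 0.08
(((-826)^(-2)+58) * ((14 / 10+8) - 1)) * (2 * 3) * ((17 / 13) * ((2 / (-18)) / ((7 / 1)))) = -672724153 / 11086985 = -60.68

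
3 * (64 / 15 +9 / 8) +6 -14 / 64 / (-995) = 706059 / 31840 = 22.18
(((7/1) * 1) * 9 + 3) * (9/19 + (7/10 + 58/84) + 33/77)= 100628/665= 151.32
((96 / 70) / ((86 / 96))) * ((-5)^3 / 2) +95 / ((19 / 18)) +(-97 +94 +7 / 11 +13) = 16407 / 3311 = 4.96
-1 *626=-626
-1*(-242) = 242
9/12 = 3/4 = 0.75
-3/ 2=-1.50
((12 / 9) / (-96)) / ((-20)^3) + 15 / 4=2160001 / 576000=3.75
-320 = -320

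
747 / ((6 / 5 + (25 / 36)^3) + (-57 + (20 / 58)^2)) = -146552794560 / 10858286059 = -13.50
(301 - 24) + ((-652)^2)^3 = 76821993791525141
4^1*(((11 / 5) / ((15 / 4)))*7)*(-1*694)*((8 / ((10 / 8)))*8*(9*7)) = -4596523008 / 125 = -36772184.06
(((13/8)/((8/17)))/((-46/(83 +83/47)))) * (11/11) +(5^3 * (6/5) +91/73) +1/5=457958559/3156520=145.08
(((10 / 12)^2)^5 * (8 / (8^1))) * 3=9765625 / 20155392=0.48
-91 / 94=-0.97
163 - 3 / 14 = 2279 / 14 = 162.79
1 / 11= 0.09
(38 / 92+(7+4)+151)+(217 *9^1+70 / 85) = 1654897 / 782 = 2116.24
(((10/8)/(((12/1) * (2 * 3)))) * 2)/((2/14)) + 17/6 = 443/144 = 3.08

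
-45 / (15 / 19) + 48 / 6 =-49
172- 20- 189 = -37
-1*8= -8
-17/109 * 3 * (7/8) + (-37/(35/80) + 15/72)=-776177/9156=-84.77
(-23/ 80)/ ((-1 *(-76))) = -23/ 6080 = -0.00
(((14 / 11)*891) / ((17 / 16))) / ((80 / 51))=3402 / 5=680.40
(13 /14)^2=169 /196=0.86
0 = 0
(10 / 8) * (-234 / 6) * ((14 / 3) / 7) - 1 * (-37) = 9 / 2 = 4.50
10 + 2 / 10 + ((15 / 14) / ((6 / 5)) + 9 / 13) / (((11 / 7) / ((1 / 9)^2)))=2365817 / 231660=10.21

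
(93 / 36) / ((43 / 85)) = 5.11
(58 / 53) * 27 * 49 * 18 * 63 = 87016356 / 53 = 1641818.04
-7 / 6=-1.17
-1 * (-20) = 20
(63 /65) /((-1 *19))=-63 /1235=-0.05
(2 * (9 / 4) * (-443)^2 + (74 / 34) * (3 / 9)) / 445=18015673 / 9078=1984.54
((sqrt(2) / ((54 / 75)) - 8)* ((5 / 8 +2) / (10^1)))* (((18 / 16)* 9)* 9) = -15309 / 80 +8505* sqrt(2) / 256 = -144.38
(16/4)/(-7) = -4/7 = -0.57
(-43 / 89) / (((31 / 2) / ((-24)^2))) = -49536 / 2759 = -17.95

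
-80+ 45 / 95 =-1511 / 19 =-79.53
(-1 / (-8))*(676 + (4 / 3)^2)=1525 / 18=84.72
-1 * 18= -18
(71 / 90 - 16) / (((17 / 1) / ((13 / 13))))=-1369 / 1530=-0.89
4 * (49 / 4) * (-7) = -343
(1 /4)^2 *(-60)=-15 /4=-3.75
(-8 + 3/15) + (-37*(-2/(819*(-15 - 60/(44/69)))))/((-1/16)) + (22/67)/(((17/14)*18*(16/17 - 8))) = -42739901/5487300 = -7.79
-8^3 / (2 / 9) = -2304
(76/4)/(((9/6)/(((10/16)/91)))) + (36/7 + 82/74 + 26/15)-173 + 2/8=-2772366/16835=-164.68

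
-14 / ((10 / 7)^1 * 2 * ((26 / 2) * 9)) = -49 / 1170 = -0.04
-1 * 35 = -35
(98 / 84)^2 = 49 / 36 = 1.36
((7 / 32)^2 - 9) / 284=-9167 / 290816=-0.03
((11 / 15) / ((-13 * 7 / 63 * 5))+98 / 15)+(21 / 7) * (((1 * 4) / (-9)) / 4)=1982 / 325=6.10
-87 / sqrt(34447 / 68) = -174 * sqrt(11951) / 4921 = -3.87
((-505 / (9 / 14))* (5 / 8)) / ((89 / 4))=-17675 / 801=-22.07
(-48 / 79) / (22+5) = -16 / 711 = -0.02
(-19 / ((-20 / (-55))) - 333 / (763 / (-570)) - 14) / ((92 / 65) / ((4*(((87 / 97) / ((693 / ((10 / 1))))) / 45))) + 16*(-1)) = 1050029825 / 6985919654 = 0.15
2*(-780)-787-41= -2388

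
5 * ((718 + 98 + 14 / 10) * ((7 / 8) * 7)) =200263 / 8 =25032.88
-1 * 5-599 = -604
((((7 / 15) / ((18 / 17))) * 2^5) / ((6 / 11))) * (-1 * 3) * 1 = -10472 / 135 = -77.57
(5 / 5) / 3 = 1 / 3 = 0.33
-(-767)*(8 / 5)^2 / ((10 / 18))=441792 / 125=3534.34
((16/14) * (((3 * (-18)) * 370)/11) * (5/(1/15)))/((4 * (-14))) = 1498500/539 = 2780.15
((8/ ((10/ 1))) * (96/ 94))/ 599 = 192/ 140765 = 0.00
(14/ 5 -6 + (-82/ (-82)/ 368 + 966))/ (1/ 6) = 5314671/ 920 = 5776.82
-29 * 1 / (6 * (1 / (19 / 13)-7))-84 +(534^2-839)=204648311 / 720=284233.77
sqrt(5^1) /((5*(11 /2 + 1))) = 2*sqrt(5) /65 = 0.07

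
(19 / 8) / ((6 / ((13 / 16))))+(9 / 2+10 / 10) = 5.82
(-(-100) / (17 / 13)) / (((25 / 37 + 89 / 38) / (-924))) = -1688887200 / 72131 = -23414.17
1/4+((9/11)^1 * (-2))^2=1417/484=2.93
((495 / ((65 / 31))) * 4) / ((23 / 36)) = 441936 / 299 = 1478.05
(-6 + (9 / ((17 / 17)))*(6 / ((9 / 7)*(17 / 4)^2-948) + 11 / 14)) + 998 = 482872951 / 483350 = 999.01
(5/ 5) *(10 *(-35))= -350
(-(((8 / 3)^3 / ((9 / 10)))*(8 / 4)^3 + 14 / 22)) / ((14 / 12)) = -904522 / 6237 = -145.03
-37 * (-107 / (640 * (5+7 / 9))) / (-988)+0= -35631 / 32880640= -0.00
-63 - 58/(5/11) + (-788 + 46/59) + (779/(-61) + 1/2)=-990.09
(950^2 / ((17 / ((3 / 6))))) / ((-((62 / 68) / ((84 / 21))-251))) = 38000 / 359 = 105.85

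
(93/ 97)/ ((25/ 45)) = 1.73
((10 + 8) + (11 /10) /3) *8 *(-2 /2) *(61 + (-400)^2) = -352774444 /15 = -23518296.27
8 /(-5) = -8 /5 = -1.60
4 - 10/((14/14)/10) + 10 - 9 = -95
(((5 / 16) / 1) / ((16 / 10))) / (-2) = -25 / 256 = -0.10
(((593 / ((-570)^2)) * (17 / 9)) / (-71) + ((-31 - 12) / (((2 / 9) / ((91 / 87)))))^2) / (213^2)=0.90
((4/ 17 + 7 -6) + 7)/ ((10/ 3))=42/ 17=2.47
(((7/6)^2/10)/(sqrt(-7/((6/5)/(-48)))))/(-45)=-7 * sqrt(70)/324000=-0.00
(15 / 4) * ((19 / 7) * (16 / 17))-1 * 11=-169 / 119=-1.42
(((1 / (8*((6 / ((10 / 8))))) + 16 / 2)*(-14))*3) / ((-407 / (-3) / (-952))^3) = 7852813977456 / 67419143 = 116477.51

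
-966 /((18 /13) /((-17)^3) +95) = -8813922 /866791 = -10.17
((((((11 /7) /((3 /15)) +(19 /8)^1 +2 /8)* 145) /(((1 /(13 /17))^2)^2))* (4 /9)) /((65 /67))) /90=2.65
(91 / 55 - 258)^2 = 198781801 / 3025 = 65712.99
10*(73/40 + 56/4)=633/4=158.25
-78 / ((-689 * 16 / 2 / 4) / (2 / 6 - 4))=-11 / 53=-0.21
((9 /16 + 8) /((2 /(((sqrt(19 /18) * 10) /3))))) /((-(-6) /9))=685 * sqrt(38) /192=21.99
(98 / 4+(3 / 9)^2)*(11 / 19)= 4873 / 342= 14.25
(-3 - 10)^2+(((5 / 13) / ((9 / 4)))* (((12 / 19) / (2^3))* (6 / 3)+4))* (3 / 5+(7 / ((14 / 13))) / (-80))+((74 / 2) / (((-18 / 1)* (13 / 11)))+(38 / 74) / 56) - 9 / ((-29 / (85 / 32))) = 2307952639 / 13700064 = 168.46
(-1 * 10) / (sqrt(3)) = -10 * sqrt(3) / 3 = -5.77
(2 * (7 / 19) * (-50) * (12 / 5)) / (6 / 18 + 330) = -5040 / 18829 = -0.27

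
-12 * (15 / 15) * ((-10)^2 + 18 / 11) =-13416 / 11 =-1219.64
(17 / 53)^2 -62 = -173869 / 2809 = -61.90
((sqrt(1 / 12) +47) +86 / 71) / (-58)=-0.84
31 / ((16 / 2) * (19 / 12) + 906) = 93 / 2756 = 0.03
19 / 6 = 3.17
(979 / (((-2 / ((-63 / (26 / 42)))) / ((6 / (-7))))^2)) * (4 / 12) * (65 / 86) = 524562885 / 1118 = 469197.57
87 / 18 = 29 / 6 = 4.83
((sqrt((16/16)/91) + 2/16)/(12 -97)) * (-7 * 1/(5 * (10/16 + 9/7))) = 56 * sqrt(91)/591175 + 49/45475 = 0.00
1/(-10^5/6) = -3/50000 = -0.00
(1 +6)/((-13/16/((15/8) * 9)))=-1890/13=-145.38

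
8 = 8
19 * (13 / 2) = 247 / 2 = 123.50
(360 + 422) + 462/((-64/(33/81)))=224369/288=779.06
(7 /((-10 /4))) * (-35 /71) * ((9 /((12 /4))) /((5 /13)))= 3822 /355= 10.77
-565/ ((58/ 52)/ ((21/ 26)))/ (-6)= 3955/ 58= 68.19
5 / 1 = 5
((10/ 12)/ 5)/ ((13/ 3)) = 1/ 26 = 0.04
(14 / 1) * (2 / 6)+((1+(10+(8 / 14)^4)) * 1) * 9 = 753623 / 7203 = 104.63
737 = 737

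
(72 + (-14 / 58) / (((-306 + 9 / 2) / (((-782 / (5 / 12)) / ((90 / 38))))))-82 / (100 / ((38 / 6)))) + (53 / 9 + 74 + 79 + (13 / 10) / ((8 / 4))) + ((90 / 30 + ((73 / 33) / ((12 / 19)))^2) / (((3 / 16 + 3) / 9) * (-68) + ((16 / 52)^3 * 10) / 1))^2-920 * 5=-14275230416315273647922335621 / 3263747522154423042697200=-4373.88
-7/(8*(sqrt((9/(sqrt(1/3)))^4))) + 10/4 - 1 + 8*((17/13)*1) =302201/25272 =11.96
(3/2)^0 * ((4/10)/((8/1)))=1/20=0.05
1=1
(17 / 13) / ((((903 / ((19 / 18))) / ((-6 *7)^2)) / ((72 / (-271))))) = -108528 / 151489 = -0.72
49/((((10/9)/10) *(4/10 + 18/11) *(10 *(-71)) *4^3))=-693/145408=-0.00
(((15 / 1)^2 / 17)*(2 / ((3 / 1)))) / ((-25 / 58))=-348 / 17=-20.47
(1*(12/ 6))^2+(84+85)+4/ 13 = 2253/ 13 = 173.31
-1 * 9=-9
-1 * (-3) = 3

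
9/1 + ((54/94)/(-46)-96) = -188121/2162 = -87.01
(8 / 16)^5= 1 / 32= 0.03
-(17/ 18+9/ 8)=-149/ 72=-2.07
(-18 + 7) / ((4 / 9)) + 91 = 265 / 4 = 66.25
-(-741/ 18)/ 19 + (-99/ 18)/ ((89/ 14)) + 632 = 338183/ 534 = 633.30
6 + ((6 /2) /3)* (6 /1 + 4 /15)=184 /15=12.27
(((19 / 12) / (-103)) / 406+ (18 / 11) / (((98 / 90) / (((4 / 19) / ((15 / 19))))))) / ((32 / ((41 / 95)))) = 126961789 / 23493017856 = 0.01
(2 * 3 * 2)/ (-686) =-6/ 343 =-0.02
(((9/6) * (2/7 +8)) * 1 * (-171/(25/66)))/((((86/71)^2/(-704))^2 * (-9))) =85876734060108288/598290175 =143536928.48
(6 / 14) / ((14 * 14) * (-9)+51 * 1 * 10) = -1 / 2926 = -0.00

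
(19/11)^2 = 361/121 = 2.98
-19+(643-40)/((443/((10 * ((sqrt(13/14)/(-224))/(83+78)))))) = -19-3015 * sqrt(182)/111834464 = -19.00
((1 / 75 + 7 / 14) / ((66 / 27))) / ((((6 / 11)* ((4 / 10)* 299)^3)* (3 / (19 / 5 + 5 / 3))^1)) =3157 / 7698498912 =0.00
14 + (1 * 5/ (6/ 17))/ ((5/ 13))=50.83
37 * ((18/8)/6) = 111/8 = 13.88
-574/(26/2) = -574/13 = -44.15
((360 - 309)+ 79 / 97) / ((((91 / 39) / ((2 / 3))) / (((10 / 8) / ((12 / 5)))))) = 8975 / 1164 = 7.71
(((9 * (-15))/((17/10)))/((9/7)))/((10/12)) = -1260/17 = -74.12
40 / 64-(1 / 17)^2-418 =-964979 / 2312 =-417.38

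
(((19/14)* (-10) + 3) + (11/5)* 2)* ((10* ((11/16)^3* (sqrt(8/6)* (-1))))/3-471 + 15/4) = 3993* sqrt(3)/896 + 14418/5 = 2891.32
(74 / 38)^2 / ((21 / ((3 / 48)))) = 1369 / 121296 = 0.01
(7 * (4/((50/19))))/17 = 266/425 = 0.63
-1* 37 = -37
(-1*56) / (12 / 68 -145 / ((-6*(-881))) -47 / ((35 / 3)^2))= 285.33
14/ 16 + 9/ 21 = 73/ 56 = 1.30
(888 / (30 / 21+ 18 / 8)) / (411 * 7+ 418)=24864 / 339385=0.07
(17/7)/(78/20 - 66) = -170/4347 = -0.04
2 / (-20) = -0.10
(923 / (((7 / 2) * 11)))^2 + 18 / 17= 58037894 / 100793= 575.81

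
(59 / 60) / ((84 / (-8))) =-59 / 630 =-0.09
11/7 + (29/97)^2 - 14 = -812696/65863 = -12.34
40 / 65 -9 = -8.38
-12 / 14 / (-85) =6 / 595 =0.01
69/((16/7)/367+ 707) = 59087/605433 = 0.10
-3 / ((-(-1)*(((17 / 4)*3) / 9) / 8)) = -288 / 17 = -16.94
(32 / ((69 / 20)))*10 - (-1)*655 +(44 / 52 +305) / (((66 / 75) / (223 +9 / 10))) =78564.75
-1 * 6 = -6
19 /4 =4.75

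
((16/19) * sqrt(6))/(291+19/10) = 160 * sqrt(6)/55651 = 0.01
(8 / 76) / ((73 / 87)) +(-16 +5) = -15083 / 1387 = -10.87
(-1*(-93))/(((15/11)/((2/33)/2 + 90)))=92101/15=6140.07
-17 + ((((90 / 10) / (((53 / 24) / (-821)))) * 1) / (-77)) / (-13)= -1079237 / 53053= -20.34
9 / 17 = 0.53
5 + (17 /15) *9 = 15.20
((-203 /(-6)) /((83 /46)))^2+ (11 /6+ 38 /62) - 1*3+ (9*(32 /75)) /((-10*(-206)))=17374184800363 /49492298250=351.05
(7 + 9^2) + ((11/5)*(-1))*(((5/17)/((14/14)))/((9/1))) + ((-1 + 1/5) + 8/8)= 67418/765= 88.13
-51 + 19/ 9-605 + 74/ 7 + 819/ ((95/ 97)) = 1154654/ 5985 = 192.92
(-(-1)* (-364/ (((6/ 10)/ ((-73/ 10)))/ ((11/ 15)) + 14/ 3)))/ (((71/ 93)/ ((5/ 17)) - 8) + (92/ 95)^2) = 14153537475/ 790999543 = 17.89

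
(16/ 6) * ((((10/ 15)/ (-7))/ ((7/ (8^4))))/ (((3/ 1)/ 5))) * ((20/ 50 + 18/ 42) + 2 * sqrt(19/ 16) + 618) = -1419444224/ 9261-163840 * sqrt(19)/ 1323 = -153810.97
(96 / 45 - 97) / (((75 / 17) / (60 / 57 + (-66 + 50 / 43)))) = 1260641392 / 919125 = 1371.57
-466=-466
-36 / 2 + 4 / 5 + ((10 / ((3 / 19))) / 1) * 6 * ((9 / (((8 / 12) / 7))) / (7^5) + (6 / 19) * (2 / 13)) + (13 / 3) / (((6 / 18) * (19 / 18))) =15.71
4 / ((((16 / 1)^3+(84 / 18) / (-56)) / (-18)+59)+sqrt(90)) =-31455648 / 1321270609-559872 * sqrt(10) / 1321270609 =-0.03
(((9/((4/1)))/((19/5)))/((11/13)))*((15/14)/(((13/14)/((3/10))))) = 405/1672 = 0.24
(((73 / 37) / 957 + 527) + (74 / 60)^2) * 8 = 11228686214 / 2655675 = 4228.19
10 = 10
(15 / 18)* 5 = 25 / 6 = 4.17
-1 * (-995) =995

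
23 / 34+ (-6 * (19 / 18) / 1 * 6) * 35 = -45197 / 34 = -1329.32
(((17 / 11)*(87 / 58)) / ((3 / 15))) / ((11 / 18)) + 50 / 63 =150635 / 7623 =19.76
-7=-7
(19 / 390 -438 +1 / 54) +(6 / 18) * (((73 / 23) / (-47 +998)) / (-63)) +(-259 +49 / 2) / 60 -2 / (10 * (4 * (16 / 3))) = -1519738353655 / 3439485504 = -441.85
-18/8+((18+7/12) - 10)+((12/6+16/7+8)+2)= 433/21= 20.62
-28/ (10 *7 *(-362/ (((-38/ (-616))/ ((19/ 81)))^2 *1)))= 6561/ 85851920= 0.00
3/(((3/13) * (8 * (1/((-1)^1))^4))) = 13/8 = 1.62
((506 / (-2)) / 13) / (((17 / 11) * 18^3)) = -2783 / 1288872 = -0.00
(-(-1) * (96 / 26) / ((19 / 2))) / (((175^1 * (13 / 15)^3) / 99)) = 1283040 / 3798613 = 0.34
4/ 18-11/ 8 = -83/ 72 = -1.15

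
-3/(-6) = 1/2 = 0.50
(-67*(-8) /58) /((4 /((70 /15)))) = 938 /87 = 10.78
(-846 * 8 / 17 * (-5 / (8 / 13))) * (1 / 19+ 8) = 494910 / 19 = 26047.89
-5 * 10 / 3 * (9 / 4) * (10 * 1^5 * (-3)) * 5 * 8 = 45000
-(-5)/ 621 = 5/ 621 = 0.01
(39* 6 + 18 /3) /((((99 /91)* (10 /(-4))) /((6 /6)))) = -2912 /33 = -88.24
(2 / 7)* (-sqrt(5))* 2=-4* sqrt(5) / 7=-1.28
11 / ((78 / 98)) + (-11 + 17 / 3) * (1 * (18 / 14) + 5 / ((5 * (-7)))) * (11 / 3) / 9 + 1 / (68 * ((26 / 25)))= 11379287 / 1002456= 11.35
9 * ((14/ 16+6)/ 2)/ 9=55/ 16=3.44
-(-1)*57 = 57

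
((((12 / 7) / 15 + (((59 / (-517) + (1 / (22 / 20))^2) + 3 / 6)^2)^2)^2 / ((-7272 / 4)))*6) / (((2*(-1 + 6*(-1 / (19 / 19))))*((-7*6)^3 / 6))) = -65737712185965362790176285348149323 / 665649179260331717149625636239217819084800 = -0.00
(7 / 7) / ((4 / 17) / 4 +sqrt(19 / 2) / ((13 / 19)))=-5746 / 1981913 +71383 * sqrt(38) / 1981913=0.22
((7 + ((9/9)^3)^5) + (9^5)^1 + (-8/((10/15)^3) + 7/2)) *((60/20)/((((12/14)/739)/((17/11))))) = 10382930047/44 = 235975682.89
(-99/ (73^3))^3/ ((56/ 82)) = -39782259/ 1648404427831501564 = -0.00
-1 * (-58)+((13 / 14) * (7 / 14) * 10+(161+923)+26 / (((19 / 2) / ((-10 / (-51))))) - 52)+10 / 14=14866895 / 13566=1095.89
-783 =-783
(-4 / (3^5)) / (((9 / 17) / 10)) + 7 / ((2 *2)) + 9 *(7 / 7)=91321 / 8748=10.44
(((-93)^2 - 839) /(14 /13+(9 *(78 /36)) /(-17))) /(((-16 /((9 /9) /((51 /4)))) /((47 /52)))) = 183535 /372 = 493.37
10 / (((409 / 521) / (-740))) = -3855400 / 409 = -9426.41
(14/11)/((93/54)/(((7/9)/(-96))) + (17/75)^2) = -551250/92047747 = -0.01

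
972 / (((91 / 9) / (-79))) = -691092 / 91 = -7594.42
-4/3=-1.33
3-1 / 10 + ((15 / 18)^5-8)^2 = 18330763997 / 302330880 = 60.63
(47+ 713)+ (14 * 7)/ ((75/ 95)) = 13262/ 15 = 884.13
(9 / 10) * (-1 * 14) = -63 / 5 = -12.60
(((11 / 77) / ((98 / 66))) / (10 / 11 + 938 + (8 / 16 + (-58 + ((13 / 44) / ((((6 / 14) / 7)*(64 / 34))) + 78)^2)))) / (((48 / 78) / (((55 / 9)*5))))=29235148800 / 45115142168047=0.00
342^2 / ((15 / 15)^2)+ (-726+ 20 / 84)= 2441003 / 21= 116238.24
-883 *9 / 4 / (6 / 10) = -13245 / 4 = -3311.25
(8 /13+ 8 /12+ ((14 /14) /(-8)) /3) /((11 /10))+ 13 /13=2.13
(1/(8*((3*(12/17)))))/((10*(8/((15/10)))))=17/15360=0.00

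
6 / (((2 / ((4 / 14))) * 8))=3 / 28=0.11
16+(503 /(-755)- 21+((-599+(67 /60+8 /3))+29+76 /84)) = -36211433 /63420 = -570.98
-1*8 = -8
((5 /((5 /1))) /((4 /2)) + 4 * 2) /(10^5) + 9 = 1800017 /200000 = 9.00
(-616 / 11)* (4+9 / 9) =-280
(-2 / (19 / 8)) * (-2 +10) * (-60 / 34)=11.89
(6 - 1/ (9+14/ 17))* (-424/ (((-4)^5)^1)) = 52205/ 21376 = 2.44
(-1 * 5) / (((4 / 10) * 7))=-25 / 14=-1.79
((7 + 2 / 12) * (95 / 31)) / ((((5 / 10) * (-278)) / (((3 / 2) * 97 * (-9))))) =3566205 / 17236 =206.90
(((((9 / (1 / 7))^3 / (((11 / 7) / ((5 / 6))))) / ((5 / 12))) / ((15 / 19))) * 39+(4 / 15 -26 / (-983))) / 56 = 637472459179 / 2270730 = 280734.59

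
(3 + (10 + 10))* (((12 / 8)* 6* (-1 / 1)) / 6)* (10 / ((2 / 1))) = -345 / 2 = -172.50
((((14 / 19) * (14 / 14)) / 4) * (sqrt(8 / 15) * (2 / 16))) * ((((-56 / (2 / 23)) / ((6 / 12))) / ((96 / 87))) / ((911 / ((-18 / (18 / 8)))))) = 32683 * sqrt(30) / 1038540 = 0.17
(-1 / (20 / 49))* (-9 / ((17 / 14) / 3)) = 9261 / 170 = 54.48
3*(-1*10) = -30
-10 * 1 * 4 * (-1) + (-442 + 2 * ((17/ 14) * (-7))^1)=-419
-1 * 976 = -976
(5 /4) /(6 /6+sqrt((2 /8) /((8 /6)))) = 20 /13 - 5 * sqrt(3) /13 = 0.87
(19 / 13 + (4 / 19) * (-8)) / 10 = -11 / 494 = -0.02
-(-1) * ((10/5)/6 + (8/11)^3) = 2867/3993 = 0.72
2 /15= 0.13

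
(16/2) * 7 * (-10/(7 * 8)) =-10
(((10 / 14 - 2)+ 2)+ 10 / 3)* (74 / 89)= 6290 / 1869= 3.37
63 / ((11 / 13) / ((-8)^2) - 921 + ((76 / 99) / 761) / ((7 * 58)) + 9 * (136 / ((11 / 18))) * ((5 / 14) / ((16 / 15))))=-801640711872 / 3185820626221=-0.25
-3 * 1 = -3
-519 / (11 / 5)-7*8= -3211 / 11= -291.91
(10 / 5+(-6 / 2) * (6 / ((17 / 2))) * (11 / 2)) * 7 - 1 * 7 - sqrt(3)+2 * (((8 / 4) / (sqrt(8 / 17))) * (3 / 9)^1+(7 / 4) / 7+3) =-2313 / 34 - sqrt(3)+sqrt(34) / 3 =-67.82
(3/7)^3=27/343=0.08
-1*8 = -8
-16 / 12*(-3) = 4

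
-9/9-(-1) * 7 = 6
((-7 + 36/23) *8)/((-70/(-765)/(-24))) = 1836000/161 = 11403.73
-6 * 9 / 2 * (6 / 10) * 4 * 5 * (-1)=324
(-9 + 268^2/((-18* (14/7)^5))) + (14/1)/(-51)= -81989/612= -133.97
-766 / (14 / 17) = -6511 / 7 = -930.14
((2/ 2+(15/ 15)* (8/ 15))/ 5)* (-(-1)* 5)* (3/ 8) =23/ 40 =0.58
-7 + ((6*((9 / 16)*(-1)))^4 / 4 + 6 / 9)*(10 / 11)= 6243103 / 270336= 23.09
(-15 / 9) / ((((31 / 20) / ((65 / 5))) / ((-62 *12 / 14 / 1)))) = 742.86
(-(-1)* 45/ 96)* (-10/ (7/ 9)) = -675/ 112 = -6.03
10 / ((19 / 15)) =150 / 19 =7.89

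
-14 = -14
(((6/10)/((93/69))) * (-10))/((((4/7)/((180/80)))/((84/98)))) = -1863/124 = -15.02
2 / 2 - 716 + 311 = -404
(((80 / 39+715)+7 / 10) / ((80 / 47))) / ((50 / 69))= 302596763 / 520000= 581.92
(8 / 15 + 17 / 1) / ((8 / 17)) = 37.26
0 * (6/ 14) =0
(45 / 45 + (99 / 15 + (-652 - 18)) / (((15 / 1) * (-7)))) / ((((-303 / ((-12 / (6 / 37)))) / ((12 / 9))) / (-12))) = -4548928 / 159075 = -28.60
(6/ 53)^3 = 216/ 148877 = 0.00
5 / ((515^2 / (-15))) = -3 / 10609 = -0.00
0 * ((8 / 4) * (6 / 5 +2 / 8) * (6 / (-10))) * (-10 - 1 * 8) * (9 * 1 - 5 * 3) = 0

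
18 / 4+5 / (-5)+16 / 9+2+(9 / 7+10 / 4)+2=823 / 63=13.06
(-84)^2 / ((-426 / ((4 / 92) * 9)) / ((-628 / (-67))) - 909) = -6646752 / 965689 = -6.88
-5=-5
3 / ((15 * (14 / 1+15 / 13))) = 13 / 985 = 0.01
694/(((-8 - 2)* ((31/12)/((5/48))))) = -347/124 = -2.80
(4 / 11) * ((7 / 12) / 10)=7 / 330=0.02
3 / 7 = 0.43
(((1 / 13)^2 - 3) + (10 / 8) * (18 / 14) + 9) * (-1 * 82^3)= -4965758050 / 1183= -4197597.68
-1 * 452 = -452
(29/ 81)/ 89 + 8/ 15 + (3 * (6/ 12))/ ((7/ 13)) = 1676921/ 504630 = 3.32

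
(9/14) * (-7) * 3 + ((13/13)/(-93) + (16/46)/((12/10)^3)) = -512441/38502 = -13.31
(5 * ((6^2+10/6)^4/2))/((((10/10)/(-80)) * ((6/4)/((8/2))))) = -260875777600/243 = -1073562870.78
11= 11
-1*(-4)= 4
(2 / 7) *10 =20 / 7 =2.86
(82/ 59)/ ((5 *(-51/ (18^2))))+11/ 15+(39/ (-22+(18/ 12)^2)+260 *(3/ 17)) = 10191883/ 237711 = 42.88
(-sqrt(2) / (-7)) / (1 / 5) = 5 * sqrt(2) / 7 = 1.01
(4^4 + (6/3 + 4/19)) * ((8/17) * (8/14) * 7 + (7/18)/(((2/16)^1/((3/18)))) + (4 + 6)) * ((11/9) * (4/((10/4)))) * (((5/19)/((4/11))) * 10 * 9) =67578383840/165699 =407838.21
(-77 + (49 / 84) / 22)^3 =-8391415536161 / 18399744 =-456061.54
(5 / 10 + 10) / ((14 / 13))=39 / 4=9.75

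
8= 8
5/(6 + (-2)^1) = 5/4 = 1.25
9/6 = 3/2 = 1.50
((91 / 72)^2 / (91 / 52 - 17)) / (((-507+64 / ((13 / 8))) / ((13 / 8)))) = 1399489 / 3844651392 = 0.00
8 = 8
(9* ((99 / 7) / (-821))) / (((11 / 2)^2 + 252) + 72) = -3564 / 8143499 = -0.00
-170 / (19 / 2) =-17.89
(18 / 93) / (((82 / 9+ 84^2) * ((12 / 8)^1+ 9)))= 18 / 6899081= 0.00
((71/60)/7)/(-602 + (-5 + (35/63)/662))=-70503/253155070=-0.00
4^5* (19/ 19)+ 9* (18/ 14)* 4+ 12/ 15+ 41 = 38923/ 35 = 1112.09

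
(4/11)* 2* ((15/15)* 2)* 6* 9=864/11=78.55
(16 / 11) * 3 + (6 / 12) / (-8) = 757 / 176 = 4.30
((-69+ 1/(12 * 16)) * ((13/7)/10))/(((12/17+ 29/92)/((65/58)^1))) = -875348513/62244672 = -14.06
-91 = -91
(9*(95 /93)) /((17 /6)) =1710 /527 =3.24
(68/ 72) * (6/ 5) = 17/ 15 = 1.13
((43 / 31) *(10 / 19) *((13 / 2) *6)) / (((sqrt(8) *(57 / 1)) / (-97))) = -17.13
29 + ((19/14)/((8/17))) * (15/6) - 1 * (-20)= 12591/224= 56.21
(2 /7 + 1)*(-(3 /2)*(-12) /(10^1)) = 81 /35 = 2.31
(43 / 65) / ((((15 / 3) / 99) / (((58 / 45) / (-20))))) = -13717 / 16250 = -0.84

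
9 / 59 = 0.15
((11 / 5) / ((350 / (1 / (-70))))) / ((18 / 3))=-11 / 735000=-0.00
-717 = -717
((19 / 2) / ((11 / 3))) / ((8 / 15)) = 855 / 176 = 4.86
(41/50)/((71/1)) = 41/3550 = 0.01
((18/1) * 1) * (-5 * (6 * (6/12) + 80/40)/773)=-450/773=-0.58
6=6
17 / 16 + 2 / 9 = 185 / 144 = 1.28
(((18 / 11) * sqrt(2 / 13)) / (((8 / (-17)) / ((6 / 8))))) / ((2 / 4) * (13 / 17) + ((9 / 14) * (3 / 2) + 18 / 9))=-2023 * sqrt(26) / 33748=-0.31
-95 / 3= -31.67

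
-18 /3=-6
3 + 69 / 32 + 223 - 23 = 6565 / 32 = 205.16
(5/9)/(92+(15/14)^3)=0.01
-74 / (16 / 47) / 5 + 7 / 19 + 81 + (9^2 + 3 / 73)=118.93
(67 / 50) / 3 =67 / 150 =0.45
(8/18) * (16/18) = 32/81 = 0.40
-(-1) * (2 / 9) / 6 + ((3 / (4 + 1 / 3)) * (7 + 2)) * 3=6574 / 351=18.73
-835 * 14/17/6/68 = -5845/3468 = -1.69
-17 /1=-17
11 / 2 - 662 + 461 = -391 / 2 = -195.50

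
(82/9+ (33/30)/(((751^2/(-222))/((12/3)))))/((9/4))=924785816/228420405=4.05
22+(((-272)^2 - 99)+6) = 73913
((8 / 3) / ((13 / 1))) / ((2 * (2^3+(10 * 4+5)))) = 4 / 2067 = 0.00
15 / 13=1.15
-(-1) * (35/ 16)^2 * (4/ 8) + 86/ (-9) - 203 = -968431/ 4608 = -210.16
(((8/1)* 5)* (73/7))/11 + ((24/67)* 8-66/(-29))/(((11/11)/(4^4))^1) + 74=1428.15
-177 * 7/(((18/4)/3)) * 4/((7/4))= -1888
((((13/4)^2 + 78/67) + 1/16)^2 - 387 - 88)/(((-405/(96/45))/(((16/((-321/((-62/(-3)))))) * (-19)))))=303251248912/8753886675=34.64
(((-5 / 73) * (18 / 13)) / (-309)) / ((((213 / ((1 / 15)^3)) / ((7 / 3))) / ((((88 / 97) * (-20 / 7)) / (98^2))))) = -176 / 654607087861545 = -0.00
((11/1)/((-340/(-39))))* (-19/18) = -2717/2040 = -1.33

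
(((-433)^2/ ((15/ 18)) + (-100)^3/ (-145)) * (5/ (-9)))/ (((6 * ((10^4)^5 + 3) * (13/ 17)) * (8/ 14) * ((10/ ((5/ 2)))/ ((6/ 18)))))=-0.00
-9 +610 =601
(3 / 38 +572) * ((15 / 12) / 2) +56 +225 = 194119 / 304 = 638.55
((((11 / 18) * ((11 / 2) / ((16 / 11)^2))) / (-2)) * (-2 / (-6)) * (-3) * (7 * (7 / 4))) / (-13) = -717409 / 958464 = -0.75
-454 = -454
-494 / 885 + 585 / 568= 0.47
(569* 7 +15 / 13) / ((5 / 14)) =725116 / 65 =11155.63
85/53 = 1.60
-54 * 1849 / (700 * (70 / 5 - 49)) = 49923 / 12250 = 4.08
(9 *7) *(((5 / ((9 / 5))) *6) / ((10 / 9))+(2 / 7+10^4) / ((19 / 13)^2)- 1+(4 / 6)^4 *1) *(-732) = -234523876432 / 1083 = -216550209.08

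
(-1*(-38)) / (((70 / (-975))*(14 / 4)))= -7410 / 49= -151.22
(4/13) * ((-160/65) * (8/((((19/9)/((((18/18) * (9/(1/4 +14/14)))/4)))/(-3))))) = 248832/16055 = 15.50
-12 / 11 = -1.09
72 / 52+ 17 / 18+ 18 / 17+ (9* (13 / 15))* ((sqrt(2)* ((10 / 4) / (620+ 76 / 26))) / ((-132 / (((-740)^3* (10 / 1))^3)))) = 13477 / 3978+ 702833088811776416000000000000* sqrt(2) / 44539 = 22316533516293320873585520.00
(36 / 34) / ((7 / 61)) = 1098 / 119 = 9.23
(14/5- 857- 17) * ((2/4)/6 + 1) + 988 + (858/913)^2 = 1552889/34445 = 45.08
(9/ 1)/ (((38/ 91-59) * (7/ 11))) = -429/ 1777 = -0.24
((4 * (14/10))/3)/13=28/195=0.14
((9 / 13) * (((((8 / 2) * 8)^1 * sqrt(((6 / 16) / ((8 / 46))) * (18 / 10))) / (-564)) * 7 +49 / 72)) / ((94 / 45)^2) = 99225 / 918944 - 25515 * sqrt(690) / 5398796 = -0.02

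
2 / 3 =0.67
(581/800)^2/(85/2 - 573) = -337561/339520000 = -0.00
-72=-72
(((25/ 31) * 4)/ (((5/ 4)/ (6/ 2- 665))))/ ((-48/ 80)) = 264800/ 93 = 2847.31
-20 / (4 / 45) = -225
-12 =-12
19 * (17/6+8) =1235/6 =205.83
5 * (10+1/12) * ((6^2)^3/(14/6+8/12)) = 784080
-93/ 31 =-3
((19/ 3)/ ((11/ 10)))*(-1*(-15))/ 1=950/ 11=86.36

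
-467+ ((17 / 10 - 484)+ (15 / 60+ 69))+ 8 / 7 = -878.91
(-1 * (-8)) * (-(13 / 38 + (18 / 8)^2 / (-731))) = -74485 / 27778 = -2.68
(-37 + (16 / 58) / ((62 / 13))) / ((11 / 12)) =-398532 / 9889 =-40.30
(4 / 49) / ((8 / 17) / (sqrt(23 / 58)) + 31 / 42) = -4945368 / 1121407 + 19584*sqrt(1334) / 160201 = 0.05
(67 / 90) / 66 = 67 / 5940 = 0.01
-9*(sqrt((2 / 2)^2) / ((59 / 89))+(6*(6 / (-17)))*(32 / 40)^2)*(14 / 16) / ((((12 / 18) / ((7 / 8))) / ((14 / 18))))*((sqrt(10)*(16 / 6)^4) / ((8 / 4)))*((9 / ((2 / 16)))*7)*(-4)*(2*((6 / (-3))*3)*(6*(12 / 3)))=-453291589632*sqrt(10) / 25075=-57165857.13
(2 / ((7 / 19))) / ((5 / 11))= 418 / 35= 11.94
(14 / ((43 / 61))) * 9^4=5603094 / 43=130304.51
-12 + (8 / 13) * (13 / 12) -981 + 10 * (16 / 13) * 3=-37261 / 39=-955.41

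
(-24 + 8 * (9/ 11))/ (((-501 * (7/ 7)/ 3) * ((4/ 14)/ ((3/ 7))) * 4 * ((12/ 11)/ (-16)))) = -96/ 167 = -0.57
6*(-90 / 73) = -540 / 73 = -7.40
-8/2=-4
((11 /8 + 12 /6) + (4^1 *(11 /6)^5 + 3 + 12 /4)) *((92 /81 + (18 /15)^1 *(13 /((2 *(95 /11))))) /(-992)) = -3516005731 /18549259200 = -0.19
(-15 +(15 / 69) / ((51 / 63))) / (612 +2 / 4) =-2304 / 95795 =-0.02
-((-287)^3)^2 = -558845013849409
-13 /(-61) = 13 /61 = 0.21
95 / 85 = 19 / 17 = 1.12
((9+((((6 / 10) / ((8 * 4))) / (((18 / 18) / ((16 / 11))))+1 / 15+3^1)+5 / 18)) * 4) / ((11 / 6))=26.99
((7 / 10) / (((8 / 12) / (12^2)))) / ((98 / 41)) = 2214 / 35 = 63.26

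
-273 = -273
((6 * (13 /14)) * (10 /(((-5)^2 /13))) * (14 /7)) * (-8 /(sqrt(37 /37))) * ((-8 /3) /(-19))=-43264 /665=-65.06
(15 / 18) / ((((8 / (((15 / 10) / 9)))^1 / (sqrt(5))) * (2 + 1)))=5 * sqrt(5) / 864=0.01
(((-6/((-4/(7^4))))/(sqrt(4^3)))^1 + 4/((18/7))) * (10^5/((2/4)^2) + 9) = 26020985459/144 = 180701287.91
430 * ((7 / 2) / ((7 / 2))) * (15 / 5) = 1290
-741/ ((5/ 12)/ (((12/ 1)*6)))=-128044.80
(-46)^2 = 2116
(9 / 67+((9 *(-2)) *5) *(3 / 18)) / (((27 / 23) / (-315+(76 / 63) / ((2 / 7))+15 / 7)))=3908.35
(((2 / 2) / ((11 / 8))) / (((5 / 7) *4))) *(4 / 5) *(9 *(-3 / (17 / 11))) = -1512 / 425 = -3.56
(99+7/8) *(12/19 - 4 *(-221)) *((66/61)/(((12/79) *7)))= 1458789431/16226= 89904.44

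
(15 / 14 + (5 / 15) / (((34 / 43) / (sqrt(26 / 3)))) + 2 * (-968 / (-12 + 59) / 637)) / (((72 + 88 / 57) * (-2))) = -817 * sqrt(78) / 855168 - 3436131 / 502017152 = -0.02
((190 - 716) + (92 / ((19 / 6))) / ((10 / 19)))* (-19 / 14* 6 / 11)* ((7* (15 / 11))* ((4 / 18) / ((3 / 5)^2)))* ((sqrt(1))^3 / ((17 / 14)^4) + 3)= 58749430700 / 8268579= 7105.14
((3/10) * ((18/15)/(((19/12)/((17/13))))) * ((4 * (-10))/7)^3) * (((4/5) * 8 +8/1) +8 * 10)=-443695104/84721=-5237.13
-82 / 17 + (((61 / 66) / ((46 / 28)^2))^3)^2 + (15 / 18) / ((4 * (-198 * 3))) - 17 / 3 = -80745427492681315911953765407 / 7698153657800385007778669328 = -10.49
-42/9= -14/3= -4.67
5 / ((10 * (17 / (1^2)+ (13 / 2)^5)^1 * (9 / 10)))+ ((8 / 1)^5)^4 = 3858289861576465431134368 / 3346533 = 1152921504606846976.00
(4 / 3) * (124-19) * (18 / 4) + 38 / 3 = 642.67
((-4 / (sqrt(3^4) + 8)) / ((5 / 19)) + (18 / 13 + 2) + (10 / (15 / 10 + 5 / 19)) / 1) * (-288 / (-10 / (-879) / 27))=-2065171992768 / 370175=-5578907.25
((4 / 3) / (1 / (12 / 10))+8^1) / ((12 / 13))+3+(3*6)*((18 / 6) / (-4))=-1 / 10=-0.10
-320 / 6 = -160 / 3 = -53.33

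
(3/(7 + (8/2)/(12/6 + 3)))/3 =5/39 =0.13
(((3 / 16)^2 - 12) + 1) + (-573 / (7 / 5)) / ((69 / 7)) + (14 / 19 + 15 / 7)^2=-4602921417 / 104152832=-44.19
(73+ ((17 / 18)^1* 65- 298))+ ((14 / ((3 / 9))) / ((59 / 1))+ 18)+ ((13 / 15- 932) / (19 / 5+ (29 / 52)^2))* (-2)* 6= 50626753147 / 19675674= 2573.06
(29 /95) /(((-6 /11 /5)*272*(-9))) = 319 /279072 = 0.00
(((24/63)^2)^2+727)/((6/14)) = 141391783/83349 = 1696.38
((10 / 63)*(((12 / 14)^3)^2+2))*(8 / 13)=22556320 / 96354531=0.23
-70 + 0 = -70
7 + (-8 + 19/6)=2.17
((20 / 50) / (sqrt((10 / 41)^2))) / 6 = 41 / 150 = 0.27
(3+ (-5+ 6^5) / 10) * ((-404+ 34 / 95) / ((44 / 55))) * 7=-1046980011 / 380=-2755210.56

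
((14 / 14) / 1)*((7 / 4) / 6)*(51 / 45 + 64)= 19.00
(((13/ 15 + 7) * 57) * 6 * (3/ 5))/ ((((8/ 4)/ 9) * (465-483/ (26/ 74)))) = -14573/ 1825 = -7.99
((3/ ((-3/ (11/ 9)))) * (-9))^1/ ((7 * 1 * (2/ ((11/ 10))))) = 121/ 140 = 0.86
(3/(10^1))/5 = 3/50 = 0.06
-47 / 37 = -1.27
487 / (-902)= -487 / 902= -0.54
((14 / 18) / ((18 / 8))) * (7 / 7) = 28 / 81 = 0.35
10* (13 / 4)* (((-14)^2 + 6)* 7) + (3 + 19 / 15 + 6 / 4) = 1378823 / 30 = 45960.77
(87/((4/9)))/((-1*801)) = -87/356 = -0.24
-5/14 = -0.36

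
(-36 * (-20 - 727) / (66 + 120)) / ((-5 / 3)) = -13446 / 155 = -86.75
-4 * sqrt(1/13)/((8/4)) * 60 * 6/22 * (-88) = 2880 * sqrt(13)/13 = 798.77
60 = 60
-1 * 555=-555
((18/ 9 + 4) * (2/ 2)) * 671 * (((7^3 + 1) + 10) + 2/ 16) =5702829/ 4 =1425707.25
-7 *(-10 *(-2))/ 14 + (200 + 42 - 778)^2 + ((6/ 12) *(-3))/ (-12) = 2298289/ 8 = 287286.12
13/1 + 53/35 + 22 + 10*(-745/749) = 99496/3745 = 26.57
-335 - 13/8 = -336.62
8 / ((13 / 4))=32 / 13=2.46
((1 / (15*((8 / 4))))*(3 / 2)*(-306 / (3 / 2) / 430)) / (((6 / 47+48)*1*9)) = -799 / 14589900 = -0.00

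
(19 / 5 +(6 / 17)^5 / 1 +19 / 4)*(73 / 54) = 1970603099 / 170382840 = 11.57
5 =5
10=10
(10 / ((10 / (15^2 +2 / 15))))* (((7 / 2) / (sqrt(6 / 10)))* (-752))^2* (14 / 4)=81878687968 / 9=9097631996.44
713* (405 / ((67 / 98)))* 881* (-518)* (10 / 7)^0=-12914461351260 / 67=-192753154496.42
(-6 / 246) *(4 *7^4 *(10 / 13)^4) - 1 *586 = -668.02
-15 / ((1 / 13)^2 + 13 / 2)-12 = -10486 / 733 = -14.31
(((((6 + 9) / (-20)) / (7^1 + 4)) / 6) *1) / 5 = -1 / 440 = -0.00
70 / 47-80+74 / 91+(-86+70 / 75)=-10442132 / 64155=-162.76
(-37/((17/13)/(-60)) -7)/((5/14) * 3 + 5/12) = 2414244/2125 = 1136.11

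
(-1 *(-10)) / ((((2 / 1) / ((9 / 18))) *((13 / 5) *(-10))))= -5 / 52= -0.10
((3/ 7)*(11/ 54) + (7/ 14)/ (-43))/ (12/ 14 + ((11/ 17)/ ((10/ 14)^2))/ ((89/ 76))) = 7754125/ 198801126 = 0.04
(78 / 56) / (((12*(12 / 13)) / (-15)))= -1.89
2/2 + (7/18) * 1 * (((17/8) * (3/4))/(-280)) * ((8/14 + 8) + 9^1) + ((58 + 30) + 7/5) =1619271/17920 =90.36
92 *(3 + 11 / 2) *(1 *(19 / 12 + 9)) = 49657 / 6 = 8276.17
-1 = -1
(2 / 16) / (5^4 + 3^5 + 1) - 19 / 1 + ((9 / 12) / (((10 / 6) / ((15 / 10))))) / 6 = -1313049 / 69520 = -18.89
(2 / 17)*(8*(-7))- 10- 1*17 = -571 / 17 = -33.59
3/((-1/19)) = -57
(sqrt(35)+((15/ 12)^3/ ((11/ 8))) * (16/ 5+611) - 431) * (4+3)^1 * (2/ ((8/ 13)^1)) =91 * sqrt(35)/ 4+3535077/ 352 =10177.42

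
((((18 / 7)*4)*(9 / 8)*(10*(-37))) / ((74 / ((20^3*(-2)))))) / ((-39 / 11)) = -23760000 / 91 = -261098.90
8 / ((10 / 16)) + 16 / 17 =1168 / 85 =13.74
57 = 57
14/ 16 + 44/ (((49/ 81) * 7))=30913/ 2744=11.27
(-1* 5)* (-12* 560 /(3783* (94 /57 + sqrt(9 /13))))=60009600 /8305819 -109166400* sqrt(13) /107975647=3.58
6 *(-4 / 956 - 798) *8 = -9154704 / 239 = -38304.20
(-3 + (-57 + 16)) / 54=-22 / 27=-0.81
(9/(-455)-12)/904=-5469/411320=-0.01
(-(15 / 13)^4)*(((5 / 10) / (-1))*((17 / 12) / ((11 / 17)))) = 4876875 / 2513368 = 1.94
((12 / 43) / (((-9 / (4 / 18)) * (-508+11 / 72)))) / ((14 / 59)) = 1888 / 33018195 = 0.00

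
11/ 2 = 5.50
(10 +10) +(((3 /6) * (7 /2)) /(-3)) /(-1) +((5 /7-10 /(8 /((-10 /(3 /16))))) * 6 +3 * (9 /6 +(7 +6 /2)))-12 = 37579 /84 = 447.37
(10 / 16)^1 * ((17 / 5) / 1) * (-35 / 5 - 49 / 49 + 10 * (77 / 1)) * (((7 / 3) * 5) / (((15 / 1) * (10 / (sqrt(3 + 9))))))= 15113 * sqrt(3) / 60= 436.27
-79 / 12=-6.58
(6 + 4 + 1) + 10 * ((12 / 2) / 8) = 37 / 2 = 18.50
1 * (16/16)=1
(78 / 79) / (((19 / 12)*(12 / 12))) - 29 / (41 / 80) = -3443944 / 61541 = -55.96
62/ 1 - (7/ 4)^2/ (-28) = 62.11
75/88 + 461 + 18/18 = 40731/88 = 462.85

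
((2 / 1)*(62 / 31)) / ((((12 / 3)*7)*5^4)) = 1 / 4375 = 0.00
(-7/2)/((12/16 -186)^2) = -56/549081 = -0.00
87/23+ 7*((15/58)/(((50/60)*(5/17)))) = 37248/3335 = 11.17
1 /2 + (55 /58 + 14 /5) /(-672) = 0.49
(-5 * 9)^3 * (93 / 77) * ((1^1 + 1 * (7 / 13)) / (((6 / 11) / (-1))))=28248750 / 91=310425.82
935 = 935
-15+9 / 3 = -12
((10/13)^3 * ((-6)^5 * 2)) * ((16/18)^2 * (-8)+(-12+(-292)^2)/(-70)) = 133272038400/15379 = 8665845.53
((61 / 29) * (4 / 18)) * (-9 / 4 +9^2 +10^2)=43615 / 522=83.55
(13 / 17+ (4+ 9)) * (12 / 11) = 2808 / 187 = 15.02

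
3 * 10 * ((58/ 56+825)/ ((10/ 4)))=69387/ 7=9912.43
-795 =-795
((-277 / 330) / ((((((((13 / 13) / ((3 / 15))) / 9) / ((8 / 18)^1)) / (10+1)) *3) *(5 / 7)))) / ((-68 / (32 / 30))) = 15512 / 286875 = 0.05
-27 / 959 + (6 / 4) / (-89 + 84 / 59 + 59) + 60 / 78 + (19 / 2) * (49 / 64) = 3570274993 / 448413056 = 7.96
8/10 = 4/5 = 0.80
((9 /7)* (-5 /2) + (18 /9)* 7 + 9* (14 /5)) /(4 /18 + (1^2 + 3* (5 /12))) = 14.56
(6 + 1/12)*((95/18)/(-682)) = -6935/147312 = -0.05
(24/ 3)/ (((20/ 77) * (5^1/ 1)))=6.16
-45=-45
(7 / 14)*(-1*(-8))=4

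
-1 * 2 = -2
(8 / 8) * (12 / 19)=12 / 19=0.63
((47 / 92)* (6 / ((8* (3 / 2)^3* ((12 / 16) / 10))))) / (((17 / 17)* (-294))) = -470 / 91287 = -0.01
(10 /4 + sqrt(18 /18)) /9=7 /18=0.39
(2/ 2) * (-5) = -5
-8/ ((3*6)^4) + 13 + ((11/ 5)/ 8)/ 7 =23954071/ 1837080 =13.04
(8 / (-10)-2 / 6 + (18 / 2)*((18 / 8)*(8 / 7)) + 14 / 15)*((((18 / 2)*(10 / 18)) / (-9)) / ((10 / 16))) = -6424 / 315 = -20.39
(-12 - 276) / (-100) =72 / 25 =2.88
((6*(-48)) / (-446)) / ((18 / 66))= 528 / 223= 2.37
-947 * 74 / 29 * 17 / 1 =-1191326 / 29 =-41080.21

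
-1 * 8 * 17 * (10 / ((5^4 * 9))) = -272 / 1125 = -0.24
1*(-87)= -87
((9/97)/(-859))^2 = 81/6942722329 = 0.00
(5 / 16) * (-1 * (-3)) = 15 / 16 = 0.94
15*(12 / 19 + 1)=465 / 19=24.47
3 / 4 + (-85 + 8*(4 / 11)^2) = -40265 / 484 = -83.19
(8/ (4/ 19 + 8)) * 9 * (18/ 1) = 2052/ 13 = 157.85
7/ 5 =1.40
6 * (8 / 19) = 48 / 19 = 2.53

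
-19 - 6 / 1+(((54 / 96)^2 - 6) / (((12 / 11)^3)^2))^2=-884889737799428375 / 64925062108545024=-13.63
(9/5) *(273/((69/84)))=68796/115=598.23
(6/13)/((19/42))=252/247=1.02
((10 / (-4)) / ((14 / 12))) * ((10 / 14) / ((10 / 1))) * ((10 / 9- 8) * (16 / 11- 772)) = -1313780 / 1617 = -812.48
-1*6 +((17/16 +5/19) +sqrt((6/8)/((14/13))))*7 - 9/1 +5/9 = -14131/2736 +sqrt(546)/4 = 0.68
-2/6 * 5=-5/3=-1.67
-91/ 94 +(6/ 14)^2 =-3613/ 4606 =-0.78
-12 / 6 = -2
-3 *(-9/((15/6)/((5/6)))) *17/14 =153/14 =10.93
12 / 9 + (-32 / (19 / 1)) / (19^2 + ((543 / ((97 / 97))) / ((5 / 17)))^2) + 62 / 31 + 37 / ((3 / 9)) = 277690626581 / 2428781001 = 114.33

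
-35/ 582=-0.06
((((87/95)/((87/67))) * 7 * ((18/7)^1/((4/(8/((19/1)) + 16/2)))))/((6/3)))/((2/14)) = 33768/361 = 93.54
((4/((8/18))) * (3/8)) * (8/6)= 4.50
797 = 797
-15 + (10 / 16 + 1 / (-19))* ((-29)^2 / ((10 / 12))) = 213801 / 380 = 562.63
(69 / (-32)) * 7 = -483 / 32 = -15.09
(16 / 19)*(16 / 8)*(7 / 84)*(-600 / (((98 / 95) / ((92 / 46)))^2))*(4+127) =-41466.06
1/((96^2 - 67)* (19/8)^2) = 64/3302789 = 0.00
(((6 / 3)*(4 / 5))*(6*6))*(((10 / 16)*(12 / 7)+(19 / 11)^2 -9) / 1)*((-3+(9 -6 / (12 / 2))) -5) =0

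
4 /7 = 0.57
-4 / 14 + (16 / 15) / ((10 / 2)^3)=-3638 / 13125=-0.28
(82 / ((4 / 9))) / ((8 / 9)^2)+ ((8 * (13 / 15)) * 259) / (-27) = 8657237 / 51840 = 167.00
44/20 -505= -2514/5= -502.80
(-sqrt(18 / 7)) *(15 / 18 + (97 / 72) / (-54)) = -449 *sqrt(14) / 1296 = -1.30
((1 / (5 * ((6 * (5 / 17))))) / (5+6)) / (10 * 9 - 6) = 17 / 138600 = 0.00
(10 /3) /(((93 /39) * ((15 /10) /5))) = 1300 /279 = 4.66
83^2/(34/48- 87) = -165336/2071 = -79.83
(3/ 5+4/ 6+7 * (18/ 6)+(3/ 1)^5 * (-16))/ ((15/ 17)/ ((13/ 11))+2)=-12814906/ 9105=-1407.46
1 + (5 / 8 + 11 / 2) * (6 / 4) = 163 / 16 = 10.19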